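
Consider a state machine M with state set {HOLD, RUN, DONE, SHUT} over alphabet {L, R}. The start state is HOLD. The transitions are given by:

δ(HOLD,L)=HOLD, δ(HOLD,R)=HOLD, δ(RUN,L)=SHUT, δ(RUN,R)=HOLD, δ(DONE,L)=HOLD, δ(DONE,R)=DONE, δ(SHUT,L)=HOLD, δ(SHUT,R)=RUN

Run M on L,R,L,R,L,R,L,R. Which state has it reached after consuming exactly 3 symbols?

HOLD

HOLD → HOLD → HOLD → HOLD
After 3 symbols: HOLD.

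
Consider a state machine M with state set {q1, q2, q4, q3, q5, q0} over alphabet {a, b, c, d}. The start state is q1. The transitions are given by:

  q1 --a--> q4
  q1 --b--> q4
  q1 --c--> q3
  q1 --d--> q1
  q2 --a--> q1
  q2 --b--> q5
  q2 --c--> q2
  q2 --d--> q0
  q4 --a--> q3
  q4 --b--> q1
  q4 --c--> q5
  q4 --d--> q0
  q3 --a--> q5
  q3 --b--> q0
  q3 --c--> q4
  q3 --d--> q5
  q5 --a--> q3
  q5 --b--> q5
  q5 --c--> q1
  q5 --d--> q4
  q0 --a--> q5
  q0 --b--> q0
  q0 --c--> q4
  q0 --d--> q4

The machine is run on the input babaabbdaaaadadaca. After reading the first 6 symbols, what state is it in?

q0

start at q1
read 'b': q1 → q4
read 'a': q4 → q3
read 'b': q3 → q0
read 'a': q0 → q5
read 'a': q5 → q3
read 'b': q3 → q0
After 6 symbols: q0.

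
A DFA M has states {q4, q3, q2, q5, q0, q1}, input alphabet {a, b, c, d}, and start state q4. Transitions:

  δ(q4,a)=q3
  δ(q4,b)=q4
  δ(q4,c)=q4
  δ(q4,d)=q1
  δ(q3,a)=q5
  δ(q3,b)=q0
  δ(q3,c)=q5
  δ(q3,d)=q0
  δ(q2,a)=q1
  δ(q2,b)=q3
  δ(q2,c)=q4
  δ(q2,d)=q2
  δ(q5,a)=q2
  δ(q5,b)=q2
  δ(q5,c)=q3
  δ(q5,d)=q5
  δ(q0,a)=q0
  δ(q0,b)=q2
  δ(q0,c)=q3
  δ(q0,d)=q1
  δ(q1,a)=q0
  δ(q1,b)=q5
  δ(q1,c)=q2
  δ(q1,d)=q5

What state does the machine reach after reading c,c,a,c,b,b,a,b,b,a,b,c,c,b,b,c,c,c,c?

q4

start at q4
read 'c': q4 → q4
read 'c': q4 → q4
read 'a': q4 → q3
read 'c': q3 → q5
read 'b': q5 → q2
read 'b': q2 → q3
read 'a': q3 → q5
read 'b': q5 → q2
read 'b': q2 → q3
read 'a': q3 → q5
read 'b': q5 → q2
read 'c': q2 → q4
read 'c': q4 → q4
read 'b': q4 → q4
read 'b': q4 → q4
read 'c': q4 → q4
read 'c': q4 → q4
read 'c': q4 → q4
read 'c': q4 → q4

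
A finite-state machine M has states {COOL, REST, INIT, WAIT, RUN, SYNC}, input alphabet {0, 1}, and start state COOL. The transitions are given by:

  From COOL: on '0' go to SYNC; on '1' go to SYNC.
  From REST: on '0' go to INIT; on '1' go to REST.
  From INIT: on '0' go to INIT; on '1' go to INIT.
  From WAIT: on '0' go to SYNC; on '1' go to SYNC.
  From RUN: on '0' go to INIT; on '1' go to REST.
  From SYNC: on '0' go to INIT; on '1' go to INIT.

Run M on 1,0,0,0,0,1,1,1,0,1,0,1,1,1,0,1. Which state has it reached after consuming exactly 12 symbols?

start at COOL
read '1': COOL → SYNC
read '0': SYNC → INIT
read '0': INIT → INIT
read '0': INIT → INIT
read '0': INIT → INIT
read '1': INIT → INIT
read '1': INIT → INIT
read '1': INIT → INIT
read '0': INIT → INIT
read '1': INIT → INIT
read '0': INIT → INIT
read '1': INIT → INIT
After 12 symbols: INIT.

INIT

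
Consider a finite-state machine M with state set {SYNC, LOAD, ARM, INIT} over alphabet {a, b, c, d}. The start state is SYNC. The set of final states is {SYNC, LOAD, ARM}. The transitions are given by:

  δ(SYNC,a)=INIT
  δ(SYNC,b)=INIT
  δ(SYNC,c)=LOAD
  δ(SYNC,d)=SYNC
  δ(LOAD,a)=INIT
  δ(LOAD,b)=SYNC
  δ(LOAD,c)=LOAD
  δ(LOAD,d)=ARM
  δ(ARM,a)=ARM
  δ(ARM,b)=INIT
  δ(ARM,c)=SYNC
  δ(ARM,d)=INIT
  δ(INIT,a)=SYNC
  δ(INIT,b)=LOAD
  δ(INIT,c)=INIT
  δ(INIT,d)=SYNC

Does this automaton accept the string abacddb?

SYNC → INIT → LOAD → INIT → INIT → SYNC → SYNC → INIT
End state INIT is not accepting.

No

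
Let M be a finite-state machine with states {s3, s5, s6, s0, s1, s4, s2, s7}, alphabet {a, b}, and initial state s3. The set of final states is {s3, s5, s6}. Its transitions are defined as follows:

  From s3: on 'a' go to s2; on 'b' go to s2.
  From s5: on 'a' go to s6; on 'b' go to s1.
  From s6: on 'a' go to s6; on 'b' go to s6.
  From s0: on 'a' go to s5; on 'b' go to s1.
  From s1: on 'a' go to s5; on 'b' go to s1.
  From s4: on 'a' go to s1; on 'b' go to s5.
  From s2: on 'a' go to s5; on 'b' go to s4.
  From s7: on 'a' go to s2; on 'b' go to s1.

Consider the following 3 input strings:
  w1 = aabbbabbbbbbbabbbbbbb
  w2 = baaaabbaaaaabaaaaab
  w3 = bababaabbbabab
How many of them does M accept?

w1:
  start at s3
  read 'a': s3 → s2
  read 'a': s2 → s5
  read 'b': s5 → s1
  read 'b': s1 → s1
  read 'b': s1 → s1
  read 'a': s1 → s5
  read 'b': s5 → s1
  read 'b': s1 → s1
  read 'b': s1 → s1
  read 'b': s1 → s1
  read 'b': s1 → s1
  read 'b': s1 → s1
  read 'b': s1 → s1
  read 'a': s1 → s5
  read 'b': s5 → s1
  read 'b': s1 → s1
  read 'b': s1 → s1
  read 'b': s1 → s1
  read 'b': s1 → s1
  read 'b': s1 → s1
  read 'b': s1 → s1
  end s1, rejected
w2:
  start at s3
  read 'b': s3 → s2
  read 'a': s2 → s5
  read 'a': s5 → s6
  read 'a': s6 → s6
  read 'a': s6 → s6
  read 'b': s6 → s6
  read 'b': s6 → s6
  read 'a': s6 → s6
  read 'a': s6 → s6
  read 'a': s6 → s6
  read 'a': s6 → s6
  read 'a': s6 → s6
  read 'b': s6 → s6
  read 'a': s6 → s6
  read 'a': s6 → s6
  read 'a': s6 → s6
  read 'a': s6 → s6
  read 'a': s6 → s6
  read 'b': s6 → s6
  end s6, accepted
w3:
  start at s3
  read 'b': s3 → s2
  read 'a': s2 → s5
  read 'b': s5 → s1
  read 'a': s1 → s5
  read 'b': s5 → s1
  read 'a': s1 → s5
  read 'a': s5 → s6
  read 'b': s6 → s6
  read 'b': s6 → s6
  read 'b': s6 → s6
  read 'a': s6 → s6
  read 'b': s6 → s6
  read 'a': s6 → s6
  read 'b': s6 → s6
  end s6, accepted

2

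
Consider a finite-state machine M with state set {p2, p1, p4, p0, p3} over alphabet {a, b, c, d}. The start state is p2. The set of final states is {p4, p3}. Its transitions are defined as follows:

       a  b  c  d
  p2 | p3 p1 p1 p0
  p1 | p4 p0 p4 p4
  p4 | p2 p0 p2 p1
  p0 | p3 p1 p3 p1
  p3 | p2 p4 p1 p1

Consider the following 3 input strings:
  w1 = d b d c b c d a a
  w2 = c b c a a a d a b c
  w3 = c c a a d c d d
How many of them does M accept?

w1: Trace: p2 -d-> p0 -b-> p1 -d-> p4 -c-> p2 -b-> p1 -c-> p4 -d-> p1 -a-> p4 -a-> p2  → end p2, rejected
w2: Trace: p2 -c-> p1 -b-> p0 -c-> p3 -a-> p2 -a-> p3 -a-> p2 -d-> p0 -a-> p3 -b-> p4 -c-> p2  → end p2, rejected
w3: Trace: p2 -c-> p1 -c-> p4 -a-> p2 -a-> p3 -d-> p1 -c-> p4 -d-> p1 -d-> p4  → end p4, accepted

1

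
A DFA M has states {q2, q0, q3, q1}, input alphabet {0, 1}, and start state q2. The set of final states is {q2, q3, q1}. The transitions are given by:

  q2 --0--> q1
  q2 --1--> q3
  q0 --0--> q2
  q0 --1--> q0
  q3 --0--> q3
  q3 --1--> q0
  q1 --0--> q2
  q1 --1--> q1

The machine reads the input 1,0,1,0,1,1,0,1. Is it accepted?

Trace: q2 -1-> q3 -0-> q3 -1-> q0 -0-> q2 -1-> q3 -1-> q0 -0-> q2 -1-> q3
End state q3 is accepting.

Yes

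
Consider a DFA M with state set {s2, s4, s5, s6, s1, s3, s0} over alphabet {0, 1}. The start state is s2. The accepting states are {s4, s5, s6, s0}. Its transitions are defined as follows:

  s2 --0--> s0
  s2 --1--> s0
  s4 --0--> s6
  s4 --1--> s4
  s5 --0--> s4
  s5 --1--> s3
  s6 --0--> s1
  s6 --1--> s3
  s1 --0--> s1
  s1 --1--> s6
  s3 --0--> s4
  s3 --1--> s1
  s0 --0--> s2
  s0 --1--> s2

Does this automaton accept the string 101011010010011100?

Trace: s2 -1-> s0 -0-> s2 -1-> s0 -0-> s2 -1-> s0 -1-> s2 -0-> s0 -1-> s2 -0-> s0 -0-> s2 -1-> s0 -0-> s2 -0-> s0 -1-> s2 -1-> s0 -1-> s2 -0-> s0 -0-> s2
End state s2 is not accepting.

No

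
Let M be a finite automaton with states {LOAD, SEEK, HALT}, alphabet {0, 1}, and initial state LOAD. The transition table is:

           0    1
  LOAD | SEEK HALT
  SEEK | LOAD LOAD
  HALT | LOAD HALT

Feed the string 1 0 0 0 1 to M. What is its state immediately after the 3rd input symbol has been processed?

SEEK

LOAD → HALT → LOAD → SEEK
After 3 symbols: SEEK.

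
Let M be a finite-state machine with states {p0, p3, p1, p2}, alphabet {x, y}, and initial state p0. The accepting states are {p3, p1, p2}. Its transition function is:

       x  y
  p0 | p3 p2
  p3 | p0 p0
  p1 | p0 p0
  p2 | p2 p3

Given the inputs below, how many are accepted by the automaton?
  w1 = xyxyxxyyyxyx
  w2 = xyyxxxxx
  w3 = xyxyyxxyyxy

w1: p0 → p3 → p0 → p3 → p0 → p3 → p0 → p2 → p3 → p0 → p3 → p0 → p3  → end p3, accepted
w2: p0 → p3 → p0 → p2 → p2 → p2 → p2 → p2 → p2  → end p2, accepted
w3: p0 → p3 → p0 → p3 → p0 → p2 → p2 → p2 → p3 → p0 → p3 → p0  → end p0, rejected

2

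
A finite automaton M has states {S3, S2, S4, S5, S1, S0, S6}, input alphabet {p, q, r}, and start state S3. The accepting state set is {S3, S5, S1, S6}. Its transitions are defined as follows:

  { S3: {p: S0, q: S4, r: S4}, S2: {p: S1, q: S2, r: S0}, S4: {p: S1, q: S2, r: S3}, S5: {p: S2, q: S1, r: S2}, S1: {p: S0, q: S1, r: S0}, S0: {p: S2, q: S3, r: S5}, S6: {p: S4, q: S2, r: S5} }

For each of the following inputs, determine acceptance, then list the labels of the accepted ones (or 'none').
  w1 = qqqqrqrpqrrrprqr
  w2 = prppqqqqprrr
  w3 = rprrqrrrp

w3

w1: S3 → S4 → S2 → S2 → S2 → S0 → S3 → S4 → S1 → S1 → S0 → S5 → S2 → S1 → S0 → S3 → S4  → end S4, rejected
w2: S3 → S0 → S5 → S2 → S1 → S1 → S1 → S1 → S1 → S0 → S5 → S2 → S0  → end S0, rejected
w3: S3 → S4 → S1 → S0 → S5 → S1 → S0 → S5 → S2 → S1  → end S1, accepted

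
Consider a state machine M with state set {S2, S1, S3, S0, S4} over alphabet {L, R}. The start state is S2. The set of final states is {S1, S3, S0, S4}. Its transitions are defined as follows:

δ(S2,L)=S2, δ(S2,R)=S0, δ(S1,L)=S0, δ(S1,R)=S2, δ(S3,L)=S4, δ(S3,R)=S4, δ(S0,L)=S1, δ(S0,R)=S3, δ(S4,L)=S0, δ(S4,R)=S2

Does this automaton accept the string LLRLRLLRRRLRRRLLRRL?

Yes

S2 → S2 → S2 → S0 → S1 → S2 → S2 → S2 → S0 → S3 → S4 → S0 → S3 → S4 → S2 → S2 → S2 → S0 → S3 → S4
End state S4 is accepting.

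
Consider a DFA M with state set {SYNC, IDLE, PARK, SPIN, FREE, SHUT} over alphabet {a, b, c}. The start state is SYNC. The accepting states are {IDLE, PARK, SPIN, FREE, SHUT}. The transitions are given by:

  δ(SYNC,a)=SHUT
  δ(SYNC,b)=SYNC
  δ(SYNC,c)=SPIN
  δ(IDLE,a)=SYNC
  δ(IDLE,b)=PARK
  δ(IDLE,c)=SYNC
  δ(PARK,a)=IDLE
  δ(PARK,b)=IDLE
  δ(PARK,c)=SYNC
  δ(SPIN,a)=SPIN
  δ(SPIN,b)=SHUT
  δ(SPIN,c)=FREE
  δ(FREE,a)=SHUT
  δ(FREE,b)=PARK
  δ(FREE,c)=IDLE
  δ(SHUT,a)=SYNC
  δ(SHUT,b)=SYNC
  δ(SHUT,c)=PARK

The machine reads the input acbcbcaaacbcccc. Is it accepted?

Yes

SYNC → SHUT → PARK → IDLE → SYNC → SYNC → SPIN → SPIN → SPIN → SPIN → FREE → PARK → SYNC → SPIN → FREE → IDLE
End state IDLE is accepting.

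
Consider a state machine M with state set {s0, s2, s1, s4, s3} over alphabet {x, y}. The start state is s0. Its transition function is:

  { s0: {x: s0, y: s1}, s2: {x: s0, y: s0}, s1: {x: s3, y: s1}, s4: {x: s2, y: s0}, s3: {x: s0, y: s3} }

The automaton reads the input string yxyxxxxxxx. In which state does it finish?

s0 → s1 → s3 → s3 → s0 → s0 → s0 → s0 → s0 → s0 → s0

s0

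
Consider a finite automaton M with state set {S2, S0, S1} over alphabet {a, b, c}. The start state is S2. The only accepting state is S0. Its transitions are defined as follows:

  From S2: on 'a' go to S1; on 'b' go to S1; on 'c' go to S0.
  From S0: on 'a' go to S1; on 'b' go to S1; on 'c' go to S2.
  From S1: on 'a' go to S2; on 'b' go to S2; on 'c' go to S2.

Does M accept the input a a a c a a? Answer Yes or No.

start at S2
read 'a': S2 → S1
read 'a': S1 → S2
read 'a': S2 → S1
read 'c': S1 → S2
read 'a': S2 → S1
read 'a': S1 → S2
End state S2 is not accepting.

No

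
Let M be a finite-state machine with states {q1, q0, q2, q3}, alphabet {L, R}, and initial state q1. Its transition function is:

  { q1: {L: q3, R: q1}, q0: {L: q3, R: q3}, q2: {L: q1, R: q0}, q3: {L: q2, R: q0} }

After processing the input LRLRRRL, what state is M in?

start at q1
read 'L': q1 → q3
read 'R': q3 → q0
read 'L': q0 → q3
read 'R': q3 → q0
read 'R': q0 → q3
read 'R': q3 → q0
read 'L': q0 → q3

q3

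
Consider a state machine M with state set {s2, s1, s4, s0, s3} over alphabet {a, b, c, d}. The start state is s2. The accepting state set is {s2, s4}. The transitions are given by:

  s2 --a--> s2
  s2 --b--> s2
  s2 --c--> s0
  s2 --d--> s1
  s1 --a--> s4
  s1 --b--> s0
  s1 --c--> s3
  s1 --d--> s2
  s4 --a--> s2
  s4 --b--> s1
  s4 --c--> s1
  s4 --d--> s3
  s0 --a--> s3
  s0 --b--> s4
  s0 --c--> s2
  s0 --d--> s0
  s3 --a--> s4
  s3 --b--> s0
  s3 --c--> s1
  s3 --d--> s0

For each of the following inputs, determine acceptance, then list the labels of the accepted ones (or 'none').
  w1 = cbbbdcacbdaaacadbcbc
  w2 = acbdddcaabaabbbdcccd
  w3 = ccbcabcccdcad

w1

w1: Trace: s2 -c-> s0 -b-> s4 -b-> s1 -b-> s0 -d-> s0 -c-> s2 -a-> s2 -c-> s0 -b-> s4 -d-> s3 -a-> s4 -a-> s2 -a-> s2 -c-> s0 -a-> s3 -d-> s0 -b-> s4 -c-> s1 -b-> s0 -c-> s2  → end s2, accepted
w2: Trace: s2 -a-> s2 -c-> s0 -b-> s4 -d-> s3 -d-> s0 -d-> s0 -c-> s2 -a-> s2 -a-> s2 -b-> s2 -a-> s2 -a-> s2 -b-> s2 -b-> s2 -b-> s2 -d-> s1 -c-> s3 -c-> s1 -c-> s3 -d-> s0  → end s0, rejected
w3: Trace: s2 -c-> s0 -c-> s2 -b-> s2 -c-> s0 -a-> s3 -b-> s0 -c-> s2 -c-> s0 -c-> s2 -d-> s1 -c-> s3 -a-> s4 -d-> s3  → end s3, rejected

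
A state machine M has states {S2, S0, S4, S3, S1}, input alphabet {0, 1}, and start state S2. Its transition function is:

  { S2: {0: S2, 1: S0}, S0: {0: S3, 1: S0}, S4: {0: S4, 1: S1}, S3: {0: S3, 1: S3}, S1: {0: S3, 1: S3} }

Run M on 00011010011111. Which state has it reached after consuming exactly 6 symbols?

start at S2
read '0': S2 → S2
read '0': S2 → S2
read '0': S2 → S2
read '1': S2 → S0
read '1': S0 → S0
read '0': S0 → S3
After 6 symbols: S3.

S3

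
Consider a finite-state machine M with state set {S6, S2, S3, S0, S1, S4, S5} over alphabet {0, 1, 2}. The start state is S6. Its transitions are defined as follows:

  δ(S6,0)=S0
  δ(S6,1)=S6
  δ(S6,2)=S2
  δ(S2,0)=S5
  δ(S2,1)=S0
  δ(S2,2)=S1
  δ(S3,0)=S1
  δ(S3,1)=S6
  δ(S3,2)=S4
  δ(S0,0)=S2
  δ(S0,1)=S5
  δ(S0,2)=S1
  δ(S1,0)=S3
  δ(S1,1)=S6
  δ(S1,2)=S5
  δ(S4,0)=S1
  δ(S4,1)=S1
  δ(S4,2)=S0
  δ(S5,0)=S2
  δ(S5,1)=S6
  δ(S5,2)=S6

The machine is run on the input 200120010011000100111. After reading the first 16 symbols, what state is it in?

S0

start at S6
read '2': S6 → S2
read '0': S2 → S5
read '0': S5 → S2
read '1': S2 → S0
read '2': S0 → S1
read '0': S1 → S3
read '0': S3 → S1
read '1': S1 → S6
read '0': S6 → S0
read '0': S0 → S2
read '1': S2 → S0
read '1': S0 → S5
read '0': S5 → S2
read '0': S2 → S5
read '0': S5 → S2
read '1': S2 → S0
After 16 symbols: S0.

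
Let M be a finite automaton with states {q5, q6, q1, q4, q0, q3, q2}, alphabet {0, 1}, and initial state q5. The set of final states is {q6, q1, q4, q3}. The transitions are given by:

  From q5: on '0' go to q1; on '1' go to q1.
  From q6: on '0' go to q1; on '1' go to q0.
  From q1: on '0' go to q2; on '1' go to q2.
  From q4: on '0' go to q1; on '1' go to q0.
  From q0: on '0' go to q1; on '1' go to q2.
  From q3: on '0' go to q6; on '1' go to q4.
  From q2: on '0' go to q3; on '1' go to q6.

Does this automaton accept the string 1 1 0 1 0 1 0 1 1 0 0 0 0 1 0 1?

No

start at q5
read '1': q5 → q1
read '1': q1 → q2
read '0': q2 → q3
read '1': q3 → q4
read '0': q4 → q1
read '1': q1 → q2
read '0': q2 → q3
read '1': q3 → q4
read '1': q4 → q0
read '0': q0 → q1
read '0': q1 → q2
read '0': q2 → q3
read '0': q3 → q6
read '1': q6 → q0
read '0': q0 → q1
read '1': q1 → q2
End state q2 is not accepting.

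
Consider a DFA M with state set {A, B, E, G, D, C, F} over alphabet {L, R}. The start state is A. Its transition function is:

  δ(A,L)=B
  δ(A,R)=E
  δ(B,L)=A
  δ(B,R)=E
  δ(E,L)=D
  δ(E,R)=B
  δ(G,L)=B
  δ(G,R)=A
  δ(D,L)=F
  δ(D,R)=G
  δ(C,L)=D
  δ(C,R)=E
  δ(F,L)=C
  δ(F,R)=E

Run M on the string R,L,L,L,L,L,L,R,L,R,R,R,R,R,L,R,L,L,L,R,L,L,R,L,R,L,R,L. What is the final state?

A → E → D → F → C → D → F → C → E → D → G → A → E → B → E → D → G → B → A → B → E → D → F → E → D → G → B → E → D

D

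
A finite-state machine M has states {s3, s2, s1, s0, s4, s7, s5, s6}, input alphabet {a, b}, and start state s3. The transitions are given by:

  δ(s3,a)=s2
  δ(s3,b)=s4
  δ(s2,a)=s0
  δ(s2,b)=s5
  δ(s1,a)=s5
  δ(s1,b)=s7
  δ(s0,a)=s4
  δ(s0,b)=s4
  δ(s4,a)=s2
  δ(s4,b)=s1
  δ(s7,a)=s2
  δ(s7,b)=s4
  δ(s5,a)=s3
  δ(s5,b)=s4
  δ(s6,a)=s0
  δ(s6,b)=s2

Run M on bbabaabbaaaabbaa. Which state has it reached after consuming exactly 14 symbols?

Trace: s3 -b-> s4 -b-> s1 -a-> s5 -b-> s4 -a-> s2 -a-> s0 -b-> s4 -b-> s1 -a-> s5 -a-> s3 -a-> s2 -a-> s0 -b-> s4 -b-> s1
After 14 symbols: s1.

s1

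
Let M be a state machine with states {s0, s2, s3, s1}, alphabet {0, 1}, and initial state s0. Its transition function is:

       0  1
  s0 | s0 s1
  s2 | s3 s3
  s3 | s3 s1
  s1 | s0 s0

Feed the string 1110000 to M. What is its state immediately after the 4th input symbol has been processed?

Trace: s0 -1-> s1 -1-> s0 -1-> s1 -0-> s0
After 4 symbols: s0.

s0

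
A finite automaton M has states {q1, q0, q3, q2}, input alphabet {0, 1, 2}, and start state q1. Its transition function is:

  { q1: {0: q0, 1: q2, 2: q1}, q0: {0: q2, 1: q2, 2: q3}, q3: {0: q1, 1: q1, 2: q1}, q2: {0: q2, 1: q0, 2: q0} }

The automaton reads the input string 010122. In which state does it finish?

Trace: q1 -0-> q0 -1-> q2 -0-> q2 -1-> q0 -2-> q3 -2-> q1

q1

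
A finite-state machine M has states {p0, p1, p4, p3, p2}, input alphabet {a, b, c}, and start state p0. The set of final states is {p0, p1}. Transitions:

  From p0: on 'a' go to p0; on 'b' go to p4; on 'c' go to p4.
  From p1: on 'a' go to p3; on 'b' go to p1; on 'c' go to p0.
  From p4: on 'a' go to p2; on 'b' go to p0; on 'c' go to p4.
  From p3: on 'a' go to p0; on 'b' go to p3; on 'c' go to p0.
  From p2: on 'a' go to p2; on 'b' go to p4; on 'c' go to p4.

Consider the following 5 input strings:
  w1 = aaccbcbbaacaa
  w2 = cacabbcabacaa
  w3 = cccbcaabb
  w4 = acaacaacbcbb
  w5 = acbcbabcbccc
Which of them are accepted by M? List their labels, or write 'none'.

w3

w1: Trace: p0 -a-> p0 -a-> p0 -c-> p4 -c-> p4 -b-> p0 -c-> p4 -b-> p0 -b-> p4 -a-> p2 -a-> p2 -c-> p4 -a-> p2 -a-> p2  → end p2, rejected
w2: Trace: p0 -c-> p4 -a-> p2 -c-> p4 -a-> p2 -b-> p4 -b-> p0 -c-> p4 -a-> p2 -b-> p4 -a-> p2 -c-> p4 -a-> p2 -a-> p2  → end p2, rejected
w3: Trace: p0 -c-> p4 -c-> p4 -c-> p4 -b-> p0 -c-> p4 -a-> p2 -a-> p2 -b-> p4 -b-> p0  → end p0, accepted
w4: Trace: p0 -a-> p0 -c-> p4 -a-> p2 -a-> p2 -c-> p4 -a-> p2 -a-> p2 -c-> p4 -b-> p0 -c-> p4 -b-> p0 -b-> p4  → end p4, rejected
w5: Trace: p0 -a-> p0 -c-> p4 -b-> p0 -c-> p4 -b-> p0 -a-> p0 -b-> p4 -c-> p4 -b-> p0 -c-> p4 -c-> p4 -c-> p4  → end p4, rejected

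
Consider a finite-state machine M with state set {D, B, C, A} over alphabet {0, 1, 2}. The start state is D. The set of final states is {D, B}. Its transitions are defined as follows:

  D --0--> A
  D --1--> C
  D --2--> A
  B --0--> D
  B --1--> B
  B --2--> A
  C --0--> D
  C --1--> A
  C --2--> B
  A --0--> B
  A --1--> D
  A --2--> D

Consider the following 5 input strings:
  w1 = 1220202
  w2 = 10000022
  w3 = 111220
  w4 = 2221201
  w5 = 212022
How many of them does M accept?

2

w1:
  start at D
  read '1': D → C
  read '2': C → B
  read '2': B → A
  read '0': A → B
  read '2': B → A
  read '0': A → B
  read '2': B → A
  end A, rejected
w2:
  start at D
  read '1': D → C
  read '0': C → D
  read '0': D → A
  read '0': A → B
  read '0': B → D
  read '0': D → A
  read '2': A → D
  read '2': D → A
  end A, rejected
w3:
  start at D
  read '1': D → C
  read '1': C → A
  read '1': A → D
  read '2': D → A
  read '2': A → D
  read '0': D → A
  end A, rejected
w4:
  start at D
  read '2': D → A
  read '2': A → D
  read '2': D → A
  read '1': A → D
  read '2': D → A
  read '0': A → B
  read '1': B → B
  end B, accepted
w5:
  start at D
  read '2': D → A
  read '1': A → D
  read '2': D → A
  read '0': A → B
  read '2': B → A
  read '2': A → D
  end D, accepted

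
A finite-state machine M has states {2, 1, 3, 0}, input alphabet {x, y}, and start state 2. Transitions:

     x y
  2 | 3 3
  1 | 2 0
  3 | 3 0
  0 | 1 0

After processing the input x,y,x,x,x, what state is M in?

2 → 3 → 0 → 1 → 2 → 3

3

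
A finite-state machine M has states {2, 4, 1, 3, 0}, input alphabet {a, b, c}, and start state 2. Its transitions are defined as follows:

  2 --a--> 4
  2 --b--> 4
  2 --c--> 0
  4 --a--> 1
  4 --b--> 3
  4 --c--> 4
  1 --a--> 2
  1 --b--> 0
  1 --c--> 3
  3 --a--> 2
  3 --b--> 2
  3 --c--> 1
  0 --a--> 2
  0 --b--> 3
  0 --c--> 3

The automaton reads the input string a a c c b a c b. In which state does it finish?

3

Trace: 2 -a-> 4 -a-> 1 -c-> 3 -c-> 1 -b-> 0 -a-> 2 -c-> 0 -b-> 3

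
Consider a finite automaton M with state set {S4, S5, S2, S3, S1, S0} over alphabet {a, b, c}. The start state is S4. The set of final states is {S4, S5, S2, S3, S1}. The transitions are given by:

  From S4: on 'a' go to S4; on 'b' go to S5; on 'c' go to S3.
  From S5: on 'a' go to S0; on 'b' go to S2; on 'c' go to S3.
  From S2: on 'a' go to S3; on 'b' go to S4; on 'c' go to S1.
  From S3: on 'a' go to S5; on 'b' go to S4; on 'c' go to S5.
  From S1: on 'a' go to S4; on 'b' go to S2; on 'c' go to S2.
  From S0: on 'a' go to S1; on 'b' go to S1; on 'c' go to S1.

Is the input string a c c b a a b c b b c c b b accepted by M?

Yes

start at S4
read 'a': S4 → S4
read 'c': S4 → S3
read 'c': S3 → S5
read 'b': S5 → S2
read 'a': S2 → S3
read 'a': S3 → S5
read 'b': S5 → S2
read 'c': S2 → S1
read 'b': S1 → S2
read 'b': S2 → S4
read 'c': S4 → S3
read 'c': S3 → S5
read 'b': S5 → S2
read 'b': S2 → S4
End state S4 is accepting.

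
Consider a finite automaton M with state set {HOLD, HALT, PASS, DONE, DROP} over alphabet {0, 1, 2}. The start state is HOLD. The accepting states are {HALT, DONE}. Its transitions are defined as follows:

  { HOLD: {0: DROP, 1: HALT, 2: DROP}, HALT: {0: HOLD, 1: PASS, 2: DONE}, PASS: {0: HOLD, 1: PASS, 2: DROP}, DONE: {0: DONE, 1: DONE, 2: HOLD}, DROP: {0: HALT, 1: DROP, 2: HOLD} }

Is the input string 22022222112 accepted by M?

Trace: HOLD -2-> DROP -2-> HOLD -0-> DROP -2-> HOLD -2-> DROP -2-> HOLD -2-> DROP -2-> HOLD -1-> HALT -1-> PASS -2-> DROP
End state DROP is not accepting.

No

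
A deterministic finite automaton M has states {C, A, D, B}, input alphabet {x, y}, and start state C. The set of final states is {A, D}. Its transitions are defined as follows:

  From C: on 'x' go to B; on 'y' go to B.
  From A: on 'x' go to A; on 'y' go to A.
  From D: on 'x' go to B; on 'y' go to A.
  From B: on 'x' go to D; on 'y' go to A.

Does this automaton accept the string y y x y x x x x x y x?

Yes

Trace: C -y-> B -y-> A -x-> A -y-> A -x-> A -x-> A -x-> A -x-> A -x-> A -y-> A -x-> A
End state A is accepting.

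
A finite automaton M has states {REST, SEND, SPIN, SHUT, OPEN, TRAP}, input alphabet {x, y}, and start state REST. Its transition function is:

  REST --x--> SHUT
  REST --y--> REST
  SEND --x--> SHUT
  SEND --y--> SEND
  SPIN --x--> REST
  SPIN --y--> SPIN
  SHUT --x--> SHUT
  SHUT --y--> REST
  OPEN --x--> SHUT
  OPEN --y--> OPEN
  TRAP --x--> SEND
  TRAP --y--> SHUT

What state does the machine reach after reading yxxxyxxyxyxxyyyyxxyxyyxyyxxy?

REST

REST → REST → SHUT → SHUT → SHUT → REST → SHUT → SHUT → REST → SHUT → REST → SHUT → SHUT → REST → REST → REST → REST → SHUT → SHUT → REST → SHUT → REST → REST → SHUT → REST → REST → SHUT → SHUT → REST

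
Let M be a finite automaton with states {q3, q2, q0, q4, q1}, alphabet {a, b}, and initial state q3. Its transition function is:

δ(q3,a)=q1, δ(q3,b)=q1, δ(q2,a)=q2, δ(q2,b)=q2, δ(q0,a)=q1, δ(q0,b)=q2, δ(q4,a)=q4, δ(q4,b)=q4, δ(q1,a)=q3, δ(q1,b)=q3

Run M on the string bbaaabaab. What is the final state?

start at q3
read 'b': q3 → q1
read 'b': q1 → q3
read 'a': q3 → q1
read 'a': q1 → q3
read 'a': q3 → q1
read 'b': q1 → q3
read 'a': q3 → q1
read 'a': q1 → q3
read 'b': q3 → q1

q1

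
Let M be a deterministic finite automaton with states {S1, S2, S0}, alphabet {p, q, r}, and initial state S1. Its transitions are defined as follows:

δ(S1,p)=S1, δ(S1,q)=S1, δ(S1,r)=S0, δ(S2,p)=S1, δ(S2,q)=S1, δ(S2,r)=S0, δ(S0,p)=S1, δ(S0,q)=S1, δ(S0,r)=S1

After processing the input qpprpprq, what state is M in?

start at S1
read 'q': S1 → S1
read 'p': S1 → S1
read 'p': S1 → S1
read 'r': S1 → S0
read 'p': S0 → S1
read 'p': S1 → S1
read 'r': S1 → S0
read 'q': S0 → S1

S1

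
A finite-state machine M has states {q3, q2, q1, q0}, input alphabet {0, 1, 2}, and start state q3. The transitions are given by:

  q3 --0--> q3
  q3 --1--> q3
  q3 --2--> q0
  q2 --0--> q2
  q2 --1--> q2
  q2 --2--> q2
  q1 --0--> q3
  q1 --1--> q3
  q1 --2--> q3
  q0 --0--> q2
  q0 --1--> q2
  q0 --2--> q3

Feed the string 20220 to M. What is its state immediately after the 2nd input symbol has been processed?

q2

q3 → q0 → q2
After 2 symbols: q2.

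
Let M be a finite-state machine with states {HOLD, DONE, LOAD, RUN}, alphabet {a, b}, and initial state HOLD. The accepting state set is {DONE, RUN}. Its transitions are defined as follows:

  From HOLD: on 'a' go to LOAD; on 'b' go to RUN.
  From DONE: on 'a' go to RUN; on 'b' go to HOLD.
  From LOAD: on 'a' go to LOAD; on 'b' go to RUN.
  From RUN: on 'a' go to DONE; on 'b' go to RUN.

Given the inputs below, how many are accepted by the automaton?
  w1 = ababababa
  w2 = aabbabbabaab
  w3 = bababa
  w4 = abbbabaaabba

3

w1: HOLD → LOAD → RUN → DONE → HOLD → LOAD → RUN → DONE → HOLD → LOAD  → end LOAD, rejected
w2: HOLD → LOAD → LOAD → RUN → RUN → DONE → HOLD → RUN → DONE → HOLD → LOAD → LOAD → RUN  → end RUN, accepted
w3: HOLD → RUN → DONE → HOLD → LOAD → RUN → DONE  → end DONE, accepted
w4: HOLD → LOAD → RUN → RUN → RUN → DONE → HOLD → LOAD → LOAD → LOAD → RUN → RUN → DONE  → end DONE, accepted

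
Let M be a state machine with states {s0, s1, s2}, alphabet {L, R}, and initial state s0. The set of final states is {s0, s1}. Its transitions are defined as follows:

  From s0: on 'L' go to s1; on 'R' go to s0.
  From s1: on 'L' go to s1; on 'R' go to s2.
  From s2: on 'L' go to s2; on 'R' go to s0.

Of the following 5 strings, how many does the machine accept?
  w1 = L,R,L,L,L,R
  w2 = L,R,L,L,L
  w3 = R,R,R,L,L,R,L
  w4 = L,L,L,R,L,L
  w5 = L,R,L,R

w1:
  start at s0
  read 'L': s0 → s1
  read 'R': s1 → s2
  read 'L': s2 → s2
  read 'L': s2 → s2
  read 'L': s2 → s2
  read 'R': s2 → s0
  end s0, accepted
w2:
  start at s0
  read 'L': s0 → s1
  read 'R': s1 → s2
  read 'L': s2 → s2
  read 'L': s2 → s2
  read 'L': s2 → s2
  end s2, rejected
w3:
  start at s0
  read 'R': s0 → s0
  read 'R': s0 → s0
  read 'R': s0 → s0
  read 'L': s0 → s1
  read 'L': s1 → s1
  read 'R': s1 → s2
  read 'L': s2 → s2
  end s2, rejected
w4:
  start at s0
  read 'L': s0 → s1
  read 'L': s1 → s1
  read 'L': s1 → s1
  read 'R': s1 → s2
  read 'L': s2 → s2
  read 'L': s2 → s2
  end s2, rejected
w5:
  start at s0
  read 'L': s0 → s1
  read 'R': s1 → s2
  read 'L': s2 → s2
  read 'R': s2 → s0
  end s0, accepted

2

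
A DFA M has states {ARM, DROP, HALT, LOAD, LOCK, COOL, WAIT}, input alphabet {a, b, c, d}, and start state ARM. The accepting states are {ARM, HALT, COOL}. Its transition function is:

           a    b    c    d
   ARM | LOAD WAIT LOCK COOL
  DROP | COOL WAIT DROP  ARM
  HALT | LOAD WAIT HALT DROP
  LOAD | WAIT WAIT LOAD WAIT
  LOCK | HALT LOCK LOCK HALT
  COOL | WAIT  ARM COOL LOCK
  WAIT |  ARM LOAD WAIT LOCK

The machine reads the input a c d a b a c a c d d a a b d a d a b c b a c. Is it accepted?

Trace: ARM -a-> LOAD -c-> LOAD -d-> WAIT -a-> ARM -b-> WAIT -a-> ARM -c-> LOCK -a-> HALT -c-> HALT -d-> DROP -d-> ARM -a-> LOAD -a-> WAIT -b-> LOAD -d-> WAIT -a-> ARM -d-> COOL -a-> WAIT -b-> LOAD -c-> LOAD -b-> WAIT -a-> ARM -c-> LOCK
End state LOCK is not accepting.

No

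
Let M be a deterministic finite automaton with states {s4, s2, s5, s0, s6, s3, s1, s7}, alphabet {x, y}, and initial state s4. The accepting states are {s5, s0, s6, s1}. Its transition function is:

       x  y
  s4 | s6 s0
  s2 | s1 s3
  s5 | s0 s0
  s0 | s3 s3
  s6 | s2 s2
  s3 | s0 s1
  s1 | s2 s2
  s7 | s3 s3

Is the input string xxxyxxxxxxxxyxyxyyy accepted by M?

No

start at s4
read 'x': s4 → s6
read 'x': s6 → s2
read 'x': s2 → s1
read 'y': s1 → s2
read 'x': s2 → s1
read 'x': s1 → s2
read 'x': s2 → s1
read 'x': s1 → s2
read 'x': s2 → s1
read 'x': s1 → s2
read 'x': s2 → s1
read 'x': s1 → s2
read 'y': s2 → s3
read 'x': s3 → s0
read 'y': s0 → s3
read 'x': s3 → s0
read 'y': s0 → s3
read 'y': s3 → s1
read 'y': s1 → s2
End state s2 is not accepting.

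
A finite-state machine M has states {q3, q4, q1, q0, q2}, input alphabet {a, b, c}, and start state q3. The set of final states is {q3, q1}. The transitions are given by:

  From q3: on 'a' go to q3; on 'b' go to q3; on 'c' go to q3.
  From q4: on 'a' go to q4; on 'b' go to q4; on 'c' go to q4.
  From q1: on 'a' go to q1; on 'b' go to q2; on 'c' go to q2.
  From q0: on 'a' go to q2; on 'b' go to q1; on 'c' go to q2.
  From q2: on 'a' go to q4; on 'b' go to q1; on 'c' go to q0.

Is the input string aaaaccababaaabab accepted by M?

Trace: q3 -a-> q3 -a-> q3 -a-> q3 -a-> q3 -c-> q3 -c-> q3 -a-> q3 -b-> q3 -a-> q3 -b-> q3 -a-> q3 -a-> q3 -a-> q3 -b-> q3 -a-> q3 -b-> q3
End state q3 is accepting.

Yes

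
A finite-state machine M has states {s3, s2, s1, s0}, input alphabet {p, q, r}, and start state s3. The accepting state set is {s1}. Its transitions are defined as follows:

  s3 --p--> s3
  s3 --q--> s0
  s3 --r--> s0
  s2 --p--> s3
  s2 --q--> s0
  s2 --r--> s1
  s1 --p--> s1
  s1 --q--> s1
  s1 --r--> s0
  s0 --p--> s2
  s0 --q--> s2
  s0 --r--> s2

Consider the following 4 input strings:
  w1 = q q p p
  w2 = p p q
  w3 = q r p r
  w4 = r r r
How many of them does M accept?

1

w1: s3 → s0 → s2 → s3 → s3  → end s3, rejected
w2: s3 → s3 → s3 → s0  → end s0, rejected
w3: s3 → s0 → s2 → s3 → s0  → end s0, rejected
w4: s3 → s0 → s2 → s1  → end s1, accepted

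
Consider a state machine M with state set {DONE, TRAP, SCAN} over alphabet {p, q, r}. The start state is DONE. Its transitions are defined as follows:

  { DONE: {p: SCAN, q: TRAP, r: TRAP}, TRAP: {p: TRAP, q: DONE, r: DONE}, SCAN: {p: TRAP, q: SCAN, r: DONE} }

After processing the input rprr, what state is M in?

DONE → TRAP → TRAP → DONE → TRAP

TRAP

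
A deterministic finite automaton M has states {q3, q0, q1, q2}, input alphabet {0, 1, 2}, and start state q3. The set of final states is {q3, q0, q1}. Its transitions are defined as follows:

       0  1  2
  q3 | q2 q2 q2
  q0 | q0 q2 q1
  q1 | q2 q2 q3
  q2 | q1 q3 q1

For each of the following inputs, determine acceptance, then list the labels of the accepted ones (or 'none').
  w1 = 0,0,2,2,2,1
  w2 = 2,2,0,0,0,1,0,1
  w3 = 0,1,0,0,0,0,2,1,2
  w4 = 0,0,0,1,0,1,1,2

w2, w3, w4

w1: q3 → q2 → q1 → q3 → q2 → q1 → q2  → end q2, rejected
w2: q3 → q2 → q1 → q2 → q1 → q2 → q3 → q2 → q3  → end q3, accepted
w3: q3 → q2 → q3 → q2 → q1 → q2 → q1 → q3 → q2 → q1  → end q1, accepted
w4: q3 → q2 → q1 → q2 → q3 → q2 → q3 → q2 → q1  → end q1, accepted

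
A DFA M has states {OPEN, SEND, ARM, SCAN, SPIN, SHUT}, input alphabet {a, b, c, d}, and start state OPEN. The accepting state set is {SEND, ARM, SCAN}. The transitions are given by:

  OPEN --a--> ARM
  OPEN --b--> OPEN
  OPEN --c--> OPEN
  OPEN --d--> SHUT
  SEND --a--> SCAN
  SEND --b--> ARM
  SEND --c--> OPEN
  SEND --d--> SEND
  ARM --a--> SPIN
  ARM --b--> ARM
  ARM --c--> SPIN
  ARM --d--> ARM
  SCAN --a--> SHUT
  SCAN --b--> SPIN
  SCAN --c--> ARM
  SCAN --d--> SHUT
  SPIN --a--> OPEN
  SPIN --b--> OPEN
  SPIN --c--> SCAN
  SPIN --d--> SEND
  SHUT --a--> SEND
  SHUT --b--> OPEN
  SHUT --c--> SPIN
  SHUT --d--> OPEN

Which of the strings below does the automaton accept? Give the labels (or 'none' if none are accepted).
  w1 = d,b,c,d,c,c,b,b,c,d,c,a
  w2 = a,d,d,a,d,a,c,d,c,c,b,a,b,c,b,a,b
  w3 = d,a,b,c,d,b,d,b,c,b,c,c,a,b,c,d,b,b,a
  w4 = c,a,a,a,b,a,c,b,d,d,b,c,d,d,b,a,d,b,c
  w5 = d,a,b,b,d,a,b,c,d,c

w2

w1: Trace: OPEN -d-> SHUT -b-> OPEN -c-> OPEN -d-> SHUT -c-> SPIN -c-> SCAN -b-> SPIN -b-> OPEN -c-> OPEN -d-> SHUT -c-> SPIN -a-> OPEN  → end OPEN, rejected
w2: Trace: OPEN -a-> ARM -d-> ARM -d-> ARM -a-> SPIN -d-> SEND -a-> SCAN -c-> ARM -d-> ARM -c-> SPIN -c-> SCAN -b-> SPIN -a-> OPEN -b-> OPEN -c-> OPEN -b-> OPEN -a-> ARM -b-> ARM  → end ARM, accepted
w3: Trace: OPEN -d-> SHUT -a-> SEND -b-> ARM -c-> SPIN -d-> SEND -b-> ARM -d-> ARM -b-> ARM -c-> SPIN -b-> OPEN -c-> OPEN -c-> OPEN -a-> ARM -b-> ARM -c-> SPIN -d-> SEND -b-> ARM -b-> ARM -a-> SPIN  → end SPIN, rejected
w4: Trace: OPEN -c-> OPEN -a-> ARM -a-> SPIN -a-> OPEN -b-> OPEN -a-> ARM -c-> SPIN -b-> OPEN -d-> SHUT -d-> OPEN -b-> OPEN -c-> OPEN -d-> SHUT -d-> OPEN -b-> OPEN -a-> ARM -d-> ARM -b-> ARM -c-> SPIN  → end SPIN, rejected
w5: Trace: OPEN -d-> SHUT -a-> SEND -b-> ARM -b-> ARM -d-> ARM -a-> SPIN -b-> OPEN -c-> OPEN -d-> SHUT -c-> SPIN  → end SPIN, rejected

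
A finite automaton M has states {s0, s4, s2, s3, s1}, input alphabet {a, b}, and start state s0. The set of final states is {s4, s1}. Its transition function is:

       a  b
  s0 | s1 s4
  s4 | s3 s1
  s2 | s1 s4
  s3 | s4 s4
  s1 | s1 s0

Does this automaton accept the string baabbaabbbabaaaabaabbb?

s0 → s4 → s3 → s4 → s1 → s0 → s1 → s1 → s0 → s4 → s1 → s1 → s0 → s1 → s1 → s1 → s1 → s0 → s1 → s1 → s0 → s4 → s1
End state s1 is accepting.

Yes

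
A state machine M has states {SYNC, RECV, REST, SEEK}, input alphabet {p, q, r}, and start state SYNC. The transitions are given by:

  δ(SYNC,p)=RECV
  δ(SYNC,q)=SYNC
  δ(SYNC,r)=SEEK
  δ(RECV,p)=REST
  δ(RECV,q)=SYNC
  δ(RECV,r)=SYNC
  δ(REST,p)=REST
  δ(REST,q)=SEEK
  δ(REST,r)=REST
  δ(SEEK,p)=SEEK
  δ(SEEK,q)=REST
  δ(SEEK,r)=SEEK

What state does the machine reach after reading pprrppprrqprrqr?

REST

SYNC → RECV → REST → REST → REST → REST → REST → REST → REST → REST → SEEK → SEEK → SEEK → SEEK → REST → REST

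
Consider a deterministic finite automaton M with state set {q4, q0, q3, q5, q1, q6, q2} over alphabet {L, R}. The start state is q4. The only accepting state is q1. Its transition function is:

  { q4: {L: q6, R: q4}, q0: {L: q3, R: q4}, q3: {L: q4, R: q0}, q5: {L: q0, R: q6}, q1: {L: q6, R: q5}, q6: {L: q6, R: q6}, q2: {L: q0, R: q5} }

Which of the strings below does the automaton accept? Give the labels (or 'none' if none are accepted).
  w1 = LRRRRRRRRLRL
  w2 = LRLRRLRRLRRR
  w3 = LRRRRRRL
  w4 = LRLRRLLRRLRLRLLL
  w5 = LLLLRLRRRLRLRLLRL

none

w1: Trace: q4 -L-> q6 -R-> q6 -R-> q6 -R-> q6 -R-> q6 -R-> q6 -R-> q6 -R-> q6 -R-> q6 -L-> q6 -R-> q6 -L-> q6  → end q6, rejected
w2: Trace: q4 -L-> q6 -R-> q6 -L-> q6 -R-> q6 -R-> q6 -L-> q6 -R-> q6 -R-> q6 -L-> q6 -R-> q6 -R-> q6 -R-> q6  → end q6, rejected
w3: Trace: q4 -L-> q6 -R-> q6 -R-> q6 -R-> q6 -R-> q6 -R-> q6 -R-> q6 -L-> q6  → end q6, rejected
w4: Trace: q4 -L-> q6 -R-> q6 -L-> q6 -R-> q6 -R-> q6 -L-> q6 -L-> q6 -R-> q6 -R-> q6 -L-> q6 -R-> q6 -L-> q6 -R-> q6 -L-> q6 -L-> q6 -L-> q6  → end q6, rejected
w5: Trace: q4 -L-> q6 -L-> q6 -L-> q6 -L-> q6 -R-> q6 -L-> q6 -R-> q6 -R-> q6 -R-> q6 -L-> q6 -R-> q6 -L-> q6 -R-> q6 -L-> q6 -L-> q6 -R-> q6 -L-> q6  → end q6, rejected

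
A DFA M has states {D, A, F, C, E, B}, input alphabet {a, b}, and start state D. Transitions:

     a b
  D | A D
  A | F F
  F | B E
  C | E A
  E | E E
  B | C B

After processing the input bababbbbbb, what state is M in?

Trace: D -b-> D -a-> A -b-> F -a-> B -b-> B -b-> B -b-> B -b-> B -b-> B -b-> B

B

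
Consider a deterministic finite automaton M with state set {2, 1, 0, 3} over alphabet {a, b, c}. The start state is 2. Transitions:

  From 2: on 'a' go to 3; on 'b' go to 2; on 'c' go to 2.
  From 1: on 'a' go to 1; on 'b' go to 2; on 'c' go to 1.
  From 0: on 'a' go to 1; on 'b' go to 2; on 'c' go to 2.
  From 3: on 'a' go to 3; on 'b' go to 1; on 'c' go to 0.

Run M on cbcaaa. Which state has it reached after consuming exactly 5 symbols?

2 → 2 → 2 → 2 → 3 → 3
After 5 symbols: 3.

3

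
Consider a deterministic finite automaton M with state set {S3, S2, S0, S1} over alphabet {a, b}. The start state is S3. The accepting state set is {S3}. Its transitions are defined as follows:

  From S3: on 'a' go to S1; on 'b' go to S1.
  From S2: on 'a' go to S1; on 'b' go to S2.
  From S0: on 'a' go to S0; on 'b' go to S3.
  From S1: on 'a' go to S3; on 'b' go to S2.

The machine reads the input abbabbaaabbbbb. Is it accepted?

No

S3 → S1 → S2 → S2 → S1 → S2 → S2 → S1 → S3 → S1 → S2 → S2 → S2 → S2 → S2
End state S2 is not accepting.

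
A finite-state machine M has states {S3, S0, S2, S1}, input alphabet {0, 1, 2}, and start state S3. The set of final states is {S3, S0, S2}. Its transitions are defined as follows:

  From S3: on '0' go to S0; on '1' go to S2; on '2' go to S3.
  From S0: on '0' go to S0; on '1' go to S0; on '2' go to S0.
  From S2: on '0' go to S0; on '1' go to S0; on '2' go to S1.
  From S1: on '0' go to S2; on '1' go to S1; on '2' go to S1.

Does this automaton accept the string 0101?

Trace: S3 -0-> S0 -1-> S0 -0-> S0 -1-> S0
End state S0 is accepting.

Yes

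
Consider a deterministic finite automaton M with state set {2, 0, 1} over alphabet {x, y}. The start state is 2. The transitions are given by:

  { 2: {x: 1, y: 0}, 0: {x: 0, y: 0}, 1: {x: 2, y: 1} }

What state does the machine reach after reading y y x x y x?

Trace: 2 -y-> 0 -y-> 0 -x-> 0 -x-> 0 -y-> 0 -x-> 0

0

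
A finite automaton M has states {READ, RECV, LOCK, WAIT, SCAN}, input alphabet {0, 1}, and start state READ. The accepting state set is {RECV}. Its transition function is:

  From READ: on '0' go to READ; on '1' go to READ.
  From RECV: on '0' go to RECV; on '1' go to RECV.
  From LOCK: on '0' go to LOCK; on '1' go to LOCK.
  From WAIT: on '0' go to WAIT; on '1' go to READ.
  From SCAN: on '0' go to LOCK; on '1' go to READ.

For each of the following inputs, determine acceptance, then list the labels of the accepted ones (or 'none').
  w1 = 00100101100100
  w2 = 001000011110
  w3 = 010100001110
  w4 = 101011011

w1:
  start at READ
  read '0': READ → READ
  read '0': READ → READ
  read '1': READ → READ
  read '0': READ → READ
  read '0': READ → READ
  read '1': READ → READ
  read '0': READ → READ
  read '1': READ → READ
  read '1': READ → READ
  read '0': READ → READ
  read '0': READ → READ
  read '1': READ → READ
  read '0': READ → READ
  read '0': READ → READ
  end READ, rejected
w2:
  start at READ
  read '0': READ → READ
  read '0': READ → READ
  read '1': READ → READ
  read '0': READ → READ
  read '0': READ → READ
  read '0': READ → READ
  read '0': READ → READ
  read '1': READ → READ
  read '1': READ → READ
  read '1': READ → READ
  read '1': READ → READ
  read '0': READ → READ
  end READ, rejected
w3:
  start at READ
  read '0': READ → READ
  read '1': READ → READ
  read '0': READ → READ
  read '1': READ → READ
  read '0': READ → READ
  read '0': READ → READ
  read '0': READ → READ
  read '0': READ → READ
  read '1': READ → READ
  read '1': READ → READ
  read '1': READ → READ
  read '0': READ → READ
  end READ, rejected
w4:
  start at READ
  read '1': READ → READ
  read '0': READ → READ
  read '1': READ → READ
  read '0': READ → READ
  read '1': READ → READ
  read '1': READ → READ
  read '0': READ → READ
  read '1': READ → READ
  read '1': READ → READ
  end READ, rejected

none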